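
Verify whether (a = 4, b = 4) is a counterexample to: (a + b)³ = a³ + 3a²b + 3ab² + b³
Substituting a = 4, b = 4:
LHS = (4 + 4)³ = 512
RHS = 4³ + 3·4²·4 + 3·4·4² + 4³ = 512

The sides agree, so this pair does not disprove the claim.

Answer: No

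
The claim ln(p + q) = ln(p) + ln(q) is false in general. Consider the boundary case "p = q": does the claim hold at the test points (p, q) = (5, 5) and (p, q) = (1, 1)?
No, fails at both test points

At (5, 5): LHS = ln(10) ≈ 2.303 ≠ RHS = 2·ln(5) ≈ 3.219
At (1, 1): LHS = ln(2) ≈ 0.6931 ≠ RHS = 0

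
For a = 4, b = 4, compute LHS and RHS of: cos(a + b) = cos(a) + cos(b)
LHS = cos(4 + 4) = cos(8) ≈ -0.1455
RHS = cos(4) + cos(4) = 2·cos(4) ≈ -1.307

LHS ≠ RHS (they differ by about 1.162), so the equation does not hold here.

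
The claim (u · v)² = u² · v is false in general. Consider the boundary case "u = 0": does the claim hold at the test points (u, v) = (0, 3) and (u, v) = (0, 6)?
At (0, 3): LHS = 0, RHS = 0 → equal
At (0, 6): LHS = 0, RHS = 0 → equal

So the claim does hold at both of these boundary points, even though it is not an identity.

Answer: Yes, holds at both test points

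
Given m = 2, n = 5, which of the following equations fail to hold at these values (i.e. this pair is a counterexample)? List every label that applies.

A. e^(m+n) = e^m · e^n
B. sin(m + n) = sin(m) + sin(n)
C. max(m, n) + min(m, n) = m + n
B

Evaluating each claim at the given values:
A. LHS = e^7 ≈ 1097, RHS = e^7 ≈ 1097 → holds here (LHS = RHS)
B. LHS = sin(7) ≈ 0.657, RHS = sin(5) + sin(2) ≈ -0.04963 → fails here (LHS ≠ RHS)
C. LHS = 7, RHS = 7 → holds here (LHS = RHS)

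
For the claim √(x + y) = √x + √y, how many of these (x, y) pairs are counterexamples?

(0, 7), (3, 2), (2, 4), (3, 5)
3

Testing each pair:
(0, 7): LHS = √(7) ≈ 2.646, RHS = √(7) ≈ 2.646 → satisfies claim
(3, 2): LHS = √(5) ≈ 2.236, RHS = √(2) + √(3) ≈ 3.146 → counterexample
(2, 4): LHS = √(6) ≈ 2.449, RHS = √(2) + 2 ≈ 3.414 → counterexample
(3, 5): LHS = 2·√(2) ≈ 2.828, RHS = √(3) + √(5) ≈ 3.968 → counterexample

That makes 3 counterexamples.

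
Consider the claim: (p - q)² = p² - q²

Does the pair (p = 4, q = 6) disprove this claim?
Substituting p = 4, q = 6:
LHS = (4 - 6)² = 4
RHS = 4² - 6² = -20

Since LHS ≠ RHS, this pair disproves the claim.

Answer: Yes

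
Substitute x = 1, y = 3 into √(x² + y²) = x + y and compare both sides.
LHS = √(1² + 3²) = √(10) ≈ 3.162
RHS = 1 + 3 = 4

LHS ≠ RHS (they differ by about 0.8377), so the equation does not hold here.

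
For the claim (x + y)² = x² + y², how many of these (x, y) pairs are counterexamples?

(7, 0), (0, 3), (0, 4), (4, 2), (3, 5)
Testing each pair:
(7, 0): LHS = 49, RHS = 49 → satisfies claim
(0, 3): LHS = 9, RHS = 9 → satisfies claim
(0, 4): LHS = 16, RHS = 16 → satisfies claim
(4, 2): LHS = 36, RHS = 20 → counterexample
(3, 5): LHS = 64, RHS = 34 → counterexample

That makes 2 counterexamples.

Answer: 2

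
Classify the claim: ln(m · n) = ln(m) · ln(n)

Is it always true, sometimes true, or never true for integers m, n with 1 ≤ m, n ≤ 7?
It holds at (m, n) = (1, 1) (both sides equal 0), but fails at (m, n) = (6, 1) (LHS = ln(6) ≈ 1.792, RHS = 0).

Answer: Sometimes true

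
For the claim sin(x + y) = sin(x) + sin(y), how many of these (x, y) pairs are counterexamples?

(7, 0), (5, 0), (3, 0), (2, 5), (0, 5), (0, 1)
1

Testing each pair:
(7, 0): LHS = sin(7) ≈ 0.657, RHS = sin(7) ≈ 0.657 → satisfies claim
(5, 0): LHS = sin(5) ≈ -0.9589, RHS = sin(5) ≈ -0.9589 → satisfies claim
(3, 0): LHS = sin(3) ≈ 0.1411, RHS = sin(3) ≈ 0.1411 → satisfies claim
(2, 5): LHS = sin(7) ≈ 0.657, RHS = sin(5) + sin(2) ≈ -0.04963 → counterexample
(0, 5): LHS = sin(5) ≈ -0.9589, RHS = sin(5) ≈ -0.9589 → satisfies claim
(0, 1): LHS = sin(1) ≈ 0.8415, RHS = sin(1) ≈ 0.8415 → satisfies claim

That makes 1 counterexample.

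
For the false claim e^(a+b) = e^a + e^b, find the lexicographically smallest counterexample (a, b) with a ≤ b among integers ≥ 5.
(a, b) = (5, 5)

Substituting (5, 5) into the claim:
LHS = e^(5+5) = e^10 ≈ 22026.5
RHS = e^5 + e^5 = 2·e^5 ≈ 296.8

Since LHS ≠ RHS, this pair disproves the claim, and no lexicographically smaller pair (a ≤ b, integers ≥ 5) does.

For instance (6, 12) is also a counterexample (LHS = e^18 ≈ 65659969.1, RHS = e^6 + e^12 ≈ 163158.2), but it's lexicographically larger.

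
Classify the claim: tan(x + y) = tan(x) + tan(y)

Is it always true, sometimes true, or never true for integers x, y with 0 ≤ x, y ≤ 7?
Sometimes true

It holds at (x, y) = (1, 0) (both sides equal tan(1) ≈ 1.557), but fails at (x, y) = (2, 5) (LHS = tan(7) ≈ 0.8714, RHS = tan(5) + tan(2) ≈ -5.566).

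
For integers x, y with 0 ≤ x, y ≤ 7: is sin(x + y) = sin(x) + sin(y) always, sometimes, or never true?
It holds at (x, y) = (3, 0) (both sides equal sin(3) ≈ 0.1411), but fails at (x, y) = (2, 7) (LHS = sin(9) ≈ 0.4121, RHS = sin(7) + sin(2) ≈ 1.566).

Answer: Sometimes true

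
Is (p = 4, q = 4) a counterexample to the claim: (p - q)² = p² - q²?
Substituting p = 4, q = 4:
LHS = (4 - 4)² = 0
RHS = 4² - 4² = 0

The sides agree, so this pair does not disprove the claim.

Answer: No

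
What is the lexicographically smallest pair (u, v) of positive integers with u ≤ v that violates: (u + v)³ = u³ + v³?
Substituting (1, 1) into the claim:
LHS = (1 + 1)³ = 8
RHS = 1³ + 1³ = 2

Since LHS ≠ RHS, this pair disproves the claim, and no lexicographically smaller pair (u ≤ v, positive integers) does.

For instance (2, 6) is also a counterexample (LHS = 512, RHS = 224), but it's lexicographically larger.

Answer: (u, v) = (1, 1)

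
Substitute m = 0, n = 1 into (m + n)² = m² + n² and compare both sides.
LHS = (0 + 1)² = 1
RHS = 0² + 1² = 1

LHS = RHS: the two sides agree.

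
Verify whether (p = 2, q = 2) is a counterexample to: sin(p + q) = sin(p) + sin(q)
Yes

Substituting p = 2, q = 2:
LHS = sin(2 + 2) = sin(4) ≈ -0.7568
RHS = sin(2) + sin(2) = 2·sin(2) ≈ 1.819

Since LHS ≠ RHS, this pair disproves the claim.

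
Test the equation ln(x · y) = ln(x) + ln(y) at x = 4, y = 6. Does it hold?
Substituting x = 4, y = 6:

LHS = ln(4 · 6) = ln(24) ≈ 3.178
RHS = ln(4) + ln(6) ≈ 3.178

LHS = RHS, so the equation holds at this point.

Answer: Holds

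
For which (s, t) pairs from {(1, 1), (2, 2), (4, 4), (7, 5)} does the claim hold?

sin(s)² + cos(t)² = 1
Testing each pair:
(1, 1): LHS = cos(1)² + sin(1)² = 1, RHS = 1 → holds
(2, 2): LHS = cos(2)² + sin(2)² = 1, RHS = 1 → holds
(4, 4): LHS = cos(4)² + sin(4)² = 1, RHS = 1 → holds
(7, 5): LHS = cos(5)² + sin(7)² ≈ 0.5121, RHS = 1 → fails

3 of 4 pairs satisfy the claim.

Answer: (1, 1), (2, 2), (4, 4)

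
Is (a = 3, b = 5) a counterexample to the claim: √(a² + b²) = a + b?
Yes

Substituting a = 3, b = 5:
LHS = √(3² + 5²) = √(34) ≈ 5.831
RHS = 3 + 5 = 8

Since LHS ≠ RHS, this pair disproves the claim.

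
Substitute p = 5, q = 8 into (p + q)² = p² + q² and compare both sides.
LHS = (5 + 8)² = 169
RHS = 5² + 8² = 89

LHS ≠ RHS, so the equation does not hold here.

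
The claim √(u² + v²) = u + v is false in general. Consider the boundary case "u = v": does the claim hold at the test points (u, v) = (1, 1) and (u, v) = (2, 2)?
No, fails at both test points

At (1, 1): LHS = √(2) ≈ 1.414 ≠ RHS = 2
At (2, 2): LHS = 2·√(2) ≈ 2.828 ≠ RHS = 4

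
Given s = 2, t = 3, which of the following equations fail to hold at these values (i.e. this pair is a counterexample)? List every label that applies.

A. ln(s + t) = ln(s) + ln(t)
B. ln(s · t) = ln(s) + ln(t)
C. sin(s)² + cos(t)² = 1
Evaluating each claim at the given values:
A. LHS = ln(5) ≈ 1.609, RHS = ln(2) + ln(3) ≈ 1.792 → fails here (LHS ≠ RHS)
B. LHS = ln(6) ≈ 1.792, RHS = ln(2) + ln(3) ≈ 1.792 → holds here (LHS = RHS)
C. LHS = sin(2)² + cos(3)² ≈ 1.807, RHS = 1 → fails here (LHS ≠ RHS)

Answer: A, C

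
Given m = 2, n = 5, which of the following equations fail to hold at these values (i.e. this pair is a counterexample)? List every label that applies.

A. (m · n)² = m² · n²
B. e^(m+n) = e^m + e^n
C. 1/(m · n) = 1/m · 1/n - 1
B, C

Evaluating each claim at the given values:
A. LHS = 100, RHS = 100 → holds here (LHS = RHS)
B. LHS = e^7 ≈ 1097, RHS = e^2 + e^5 ≈ 155.8 → fails here (LHS ≠ RHS)
C. LHS = 1/10, RHS = -9/10 → fails here (LHS ≠ RHS)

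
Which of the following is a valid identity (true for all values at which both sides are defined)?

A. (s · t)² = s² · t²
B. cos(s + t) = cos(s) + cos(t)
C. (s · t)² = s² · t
A: holds — e.g. at (1, 5), both sides equal 25.
B: fails at (2, 5) — LHS = cos(7) ≈ 0.7539, RHS = cos(2) + cos(5) ≈ -0.1325.
C: fails at (2, 3) — LHS = 36, RHS = 12.

Answer: A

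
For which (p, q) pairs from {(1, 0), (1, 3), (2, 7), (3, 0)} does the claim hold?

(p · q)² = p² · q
Testing each pair:
(1, 0): LHS = 0, RHS = 0 → holds
(1, 3): LHS = 9, RHS = 3 → fails
(2, 7): LHS = 196, RHS = 28 → fails
(3, 0): LHS = 0, RHS = 0 → holds

2 of 4 pairs satisfy the claim.

Answer: (1, 0), (3, 0)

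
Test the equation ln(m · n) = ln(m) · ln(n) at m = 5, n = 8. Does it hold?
Substituting m = 5, n = 8:

LHS = ln(5 · 8) = ln(40) ≈ 3.689
RHS = ln(5) · ln(8) ≈ 3.347

LHS ≠ RHS, so the equation does not hold at this point.

Answer: Fails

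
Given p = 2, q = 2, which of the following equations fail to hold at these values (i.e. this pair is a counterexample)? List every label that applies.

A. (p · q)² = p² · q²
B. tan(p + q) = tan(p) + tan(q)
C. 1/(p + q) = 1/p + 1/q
Evaluating each claim at the given values:
A. LHS = 16, RHS = 16 → holds here (LHS = RHS)
B. LHS = tan(4) ≈ 1.158, RHS = 2·tan(2) ≈ -4.37 → fails here (LHS ≠ RHS)
C. LHS = 1/4, RHS = 1 → fails here (LHS ≠ RHS)

Answer: B, C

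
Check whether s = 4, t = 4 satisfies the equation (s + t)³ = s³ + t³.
Fails

Substituting s = 4, t = 4:

LHS = (4 + 4)³ = 512
RHS = 4³ + 4³ = 128

LHS ≠ RHS, so the equation does not hold at this point.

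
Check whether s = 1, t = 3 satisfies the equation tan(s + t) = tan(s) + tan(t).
Fails

Substituting s = 1, t = 3:

LHS = tan(1 + 3) = tan(4) ≈ 1.158
RHS = tan(1) + tan(3) ≈ 1.415

LHS ≠ RHS, so the equation does not hold at this point.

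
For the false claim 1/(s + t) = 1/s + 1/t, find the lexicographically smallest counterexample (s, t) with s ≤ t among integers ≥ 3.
(s, t) = (3, 3)

Substituting (3, 3) into the claim:
LHS = 1/(3 + 3) = 1/6
RHS = 1/3 + 1/3 = 2/3

Since LHS ≠ RHS, this pair disproves the claim, and no lexicographically smaller pair (s ≤ t, integers ≥ 3) does.

For instance (6, 8) is also a counterexample (LHS = 1/14, RHS = 7/24), but it's lexicographically larger.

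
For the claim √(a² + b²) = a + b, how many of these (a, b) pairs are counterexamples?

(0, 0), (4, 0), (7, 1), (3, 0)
1

Testing each pair:
(0, 0): LHS = 0, RHS = 0 → satisfies claim
(4, 0): LHS = 4, RHS = 4 → satisfies claim
(7, 1): LHS = 5·√(2) ≈ 7.071, RHS = 8 → counterexample
(3, 0): LHS = 3, RHS = 3 → satisfies claim

That makes 1 counterexample.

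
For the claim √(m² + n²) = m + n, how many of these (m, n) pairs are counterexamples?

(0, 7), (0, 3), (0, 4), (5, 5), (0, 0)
1

Testing each pair:
(0, 7): LHS = 7, RHS = 7 → satisfies claim
(0, 3): LHS = 3, RHS = 3 → satisfies claim
(0, 4): LHS = 4, RHS = 4 → satisfies claim
(5, 5): LHS = 5·√(2) ≈ 7.071, RHS = 10 → counterexample
(0, 0): LHS = 0, RHS = 0 → satisfies claim

That makes 1 counterexample.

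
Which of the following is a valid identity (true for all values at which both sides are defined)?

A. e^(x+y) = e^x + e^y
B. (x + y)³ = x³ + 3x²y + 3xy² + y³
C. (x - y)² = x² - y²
B

A: fails at (0, 1) — LHS = e ≈ 2.718, RHS = 1 + e ≈ 3.718.
B: holds — e.g. at (1, 2), both sides equal 27.
C: fails at (4, 6) — LHS = 4, RHS = -20.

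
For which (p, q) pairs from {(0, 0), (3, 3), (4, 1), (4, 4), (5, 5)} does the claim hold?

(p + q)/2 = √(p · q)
(0, 0), (3, 3), (4, 4), (5, 5)

Testing each pair:
(0, 0): LHS = 0, RHS = 0 → holds
(3, 3): LHS = 3, RHS = 3 → holds
(4, 1): LHS = 5/2, RHS = 2 → fails
(4, 4): LHS = 4, RHS = 4 → holds
(5, 5): LHS = 5, RHS = 5 → holds

4 of 5 pairs satisfy the claim.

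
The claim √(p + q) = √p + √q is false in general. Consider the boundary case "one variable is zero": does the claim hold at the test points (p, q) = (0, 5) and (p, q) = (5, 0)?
At (0, 5): LHS = √(5) ≈ 2.236, RHS = √(5) ≈ 2.236 → equal
At (5, 0): LHS = √(5) ≈ 2.236, RHS = √(5) ≈ 2.236 → equal

So the claim does hold at both of these boundary points, even though it is not an identity.

Answer: Yes, holds at both test points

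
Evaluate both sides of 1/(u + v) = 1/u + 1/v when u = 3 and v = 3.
LHS = 1/(3 + 3) = 1/6
RHS = 1/3 + 1/3 = 2/3

LHS ≠ RHS, so the equation does not hold here.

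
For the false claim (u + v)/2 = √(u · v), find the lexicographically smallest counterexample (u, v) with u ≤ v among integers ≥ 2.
(u, v) = (2, 3)

At (2, 2): both sides equal 2, so it holds there.

Substituting (2, 3) into the claim:
LHS = (2 + 3)/2 = 5/2
RHS = √(2 · 3) = √(6) ≈ 2.449

Since LHS ≠ RHS, this pair disproves the claim, and no lexicographically smaller pair (u ≤ v, integers ≥ 2) does.

For instance (3, 4) is also a counterexample (LHS = 7/2, RHS = 2·√(3) ≈ 3.464), but it's lexicographically larger.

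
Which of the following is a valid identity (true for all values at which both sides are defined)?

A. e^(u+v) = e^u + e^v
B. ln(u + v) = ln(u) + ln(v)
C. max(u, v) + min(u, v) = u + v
C

A: fails at (1, 1) — LHS = e^2 ≈ 7.389, RHS = 2·e ≈ 5.437.
B: fails at (5, 8) — LHS = ln(13) ≈ 2.565, RHS = ln(5) + ln(8) ≈ 3.689.
C: holds — e.g. at (0, 1), both sides equal 1.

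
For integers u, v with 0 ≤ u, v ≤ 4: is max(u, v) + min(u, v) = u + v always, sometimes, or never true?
Always true

The identity holds for every pair in the range. For instance at (u, v) = (1, 2): both sides equal 3.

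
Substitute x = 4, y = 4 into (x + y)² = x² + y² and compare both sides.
LHS = (4 + 4)² = 64
RHS = 4² + 4² = 32

LHS ≠ RHS, so the equation does not hold here.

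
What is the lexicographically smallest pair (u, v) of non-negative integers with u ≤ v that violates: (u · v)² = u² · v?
At (0, 0): both sides equal 0, so it holds there.

Substituting (1, 2) into the claim:
LHS = (1 · 2)² = 4
RHS = 1² · 2 = 2

Since LHS ≠ RHS, this pair disproves the claim, and no lexicographically smaller pair (u ≤ v, non-negative integers) does.

For instance (3, 6) is also a counterexample (LHS = 324, RHS = 54), but it's lexicographically larger.

Answer: (u, v) = (1, 2)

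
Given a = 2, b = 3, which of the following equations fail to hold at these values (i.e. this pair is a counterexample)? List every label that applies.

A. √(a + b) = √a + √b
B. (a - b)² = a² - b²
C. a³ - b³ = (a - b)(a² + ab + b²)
Evaluating each claim at the given values:
A. LHS = √(5) ≈ 2.236, RHS = √(2) + √(3) ≈ 3.146 → fails here (LHS ≠ RHS)
B. LHS = 1, RHS = -5 → fails here (LHS ≠ RHS)
C. LHS = -19, RHS = -19 → holds here (LHS = RHS)

Answer: A, B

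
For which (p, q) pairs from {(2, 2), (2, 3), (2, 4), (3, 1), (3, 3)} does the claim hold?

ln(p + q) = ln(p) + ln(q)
Testing each pair:
(2, 2): LHS = ln(4) ≈ 1.386, RHS = 2·ln(2) ≈ 1.386 → holds
(2, 3): LHS = ln(5) ≈ 1.609, RHS = ln(2) + ln(3) ≈ 1.792 → fails
(2, 4): LHS = ln(6) ≈ 1.792, RHS = ln(2) + ln(4) ≈ 2.079 → fails
(3, 1): LHS = ln(4) ≈ 1.386, RHS = ln(3) ≈ 1.099 → fails
(3, 3): LHS = ln(6) ≈ 1.792, RHS = 2·ln(3) ≈ 2.197 → fails

1 of 5 pairs satisfies the claim.

Answer: (2, 2)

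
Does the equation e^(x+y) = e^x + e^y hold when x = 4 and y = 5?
Fails

Substituting x = 4, y = 5:

LHS = e^(4+5) = e^9 ≈ 8103
RHS = e^4 + e^5 ≈ 203

LHS ≠ RHS, so the equation does not hold at this point.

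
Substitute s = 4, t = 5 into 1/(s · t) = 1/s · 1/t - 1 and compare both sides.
LHS = 1/(4 · 5) = 1/20
RHS = 1/4 · 1/5 - 1 = -19/20

LHS ≠ RHS, so the equation does not hold here.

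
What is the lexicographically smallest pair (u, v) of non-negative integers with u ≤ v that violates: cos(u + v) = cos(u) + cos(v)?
Substituting (0, 0) into the claim:
LHS = cos(0 + 0) = 1
RHS = cos(0) + cos(0) = 2

Since LHS ≠ RHS, this pair disproves the claim, and no lexicographically smaller pair (u ≤ v, non-negative integers) does.

For instance (1, 5) is also a counterexample (LHS = cos(6) ≈ 0.9602, RHS = cos(5) + cos(1) ≈ 0.824), but it's lexicographically larger.

Answer: (u, v) = (0, 0)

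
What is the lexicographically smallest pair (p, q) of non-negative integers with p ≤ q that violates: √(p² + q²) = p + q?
(p, q) = (1, 1)

At (0, 1): both sides equal 1, so it holds there.

Substituting (1, 1) into the claim:
LHS = √(1² + 1²) = √(2) ≈ 1.414
RHS = 1 + 1 = 2

Since LHS ≠ RHS, this pair disproves the claim, and no lexicographically smaller pair (p ≤ q, non-negative integers) does.

For instance (5, 5) is also a counterexample (LHS = 5·√(2) ≈ 7.071, RHS = 10), but it's lexicographically larger.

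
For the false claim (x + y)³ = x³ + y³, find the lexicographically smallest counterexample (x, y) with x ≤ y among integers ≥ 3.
Substituting (3, 3) into the claim:
LHS = (3 + 3)³ = 216
RHS = 3³ + 3³ = 54

Since LHS ≠ RHS, this pair disproves the claim, and no lexicographically smaller pair (x ≤ y, integers ≥ 3) does.

For instance (8, 10) is also a counterexample (LHS = 5832, RHS = 1512), but it's lexicographically larger.

Answer: (x, y) = (3, 3)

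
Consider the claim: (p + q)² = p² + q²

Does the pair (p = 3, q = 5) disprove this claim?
Substituting p = 3, q = 5:
LHS = (3 + 5)² = 64
RHS = 3² + 5² = 34

Since LHS ≠ RHS, this pair disproves the claim.

Answer: Yes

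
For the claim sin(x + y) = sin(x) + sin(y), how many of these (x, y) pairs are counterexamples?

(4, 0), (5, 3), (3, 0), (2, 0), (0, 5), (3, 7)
2

Testing each pair:
(4, 0): LHS = sin(4) ≈ -0.7568, RHS = sin(4) ≈ -0.7568 → satisfies claim
(5, 3): LHS = sin(8) ≈ 0.9894, RHS = sin(5) + sin(3) ≈ -0.8178 → counterexample
(3, 0): LHS = sin(3) ≈ 0.1411, RHS = sin(3) ≈ 0.1411 → satisfies claim
(2, 0): LHS = sin(2) ≈ 0.9093, RHS = sin(2) ≈ 0.9093 → satisfies claim
(0, 5): LHS = sin(5) ≈ -0.9589, RHS = sin(5) ≈ -0.9589 → satisfies claim
(3, 7): LHS = sin(10) ≈ -0.544, RHS = sin(3) + sin(7) ≈ 0.7981 → counterexample

That makes 2 counterexamples.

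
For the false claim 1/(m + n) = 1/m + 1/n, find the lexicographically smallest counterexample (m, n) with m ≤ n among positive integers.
Substituting (1, 1) into the claim:
LHS = 1/(1 + 1) = 1/2
RHS = 1/1 + 1/1 = 2

Since LHS ≠ RHS, this pair disproves the claim, and no lexicographically smaller pair (m ≤ n, positive integers) does.

For instance (2, 5) is also a counterexample (LHS = 1/7, RHS = 7/10), but it's lexicographically larger.

Answer: (m, n) = (1, 1)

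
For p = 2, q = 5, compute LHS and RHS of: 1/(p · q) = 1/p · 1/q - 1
LHS = 1/(2 · 5) = 1/10
RHS = 1/2 · 1/5 - 1 = -9/10

LHS ≠ RHS, so the equation does not hold here.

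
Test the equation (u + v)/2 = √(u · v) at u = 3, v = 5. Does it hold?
Substituting u = 3, v = 5:

LHS = (3 + 5)/2 = 4
RHS = √(3 · 5) = √(15) ≈ 3.873

LHS ≠ RHS, so the equation does not hold at this point.

Answer: Fails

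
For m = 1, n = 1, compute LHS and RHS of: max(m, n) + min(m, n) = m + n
LHS = max(1, 1) + min(1, 1) = 2
RHS = 1 + 1 = 2

LHS = RHS: the two sides agree.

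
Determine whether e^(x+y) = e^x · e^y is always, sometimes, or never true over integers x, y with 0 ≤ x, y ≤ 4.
Always true

The identity holds for every pair in the range. For instance at (x, y) = (4, 0): both sides equal e^4 ≈ 54.6.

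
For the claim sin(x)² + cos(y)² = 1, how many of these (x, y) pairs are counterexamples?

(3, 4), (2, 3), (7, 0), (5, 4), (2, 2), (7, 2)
Testing each pair:
(3, 4): LHS = sin(3)² + cos(4)² ≈ 0.4472, RHS = 1 → counterexample
(2, 3): LHS = sin(2)² + cos(3)² ≈ 1.807, RHS = 1 → counterexample
(7, 0): LHS = sin(7)² + 1 ≈ 1.432, RHS = 1 → counterexample
(5, 4): LHS = cos(4)² + sin(5)² ≈ 1.347, RHS = 1 → counterexample
(2, 2): LHS = cos(2)² + sin(2)² = 1, RHS = 1 → satisfies claim
(7, 2): LHS = cos(2)² + sin(7)² ≈ 0.6048, RHS = 1 → counterexample

That makes 5 counterexamples.

Answer: 5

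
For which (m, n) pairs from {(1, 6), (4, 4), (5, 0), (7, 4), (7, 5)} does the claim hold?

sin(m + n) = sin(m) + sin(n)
(5, 0)

Testing each pair:
(1, 6): LHS = sin(7) ≈ 0.657, RHS = sin(6) + sin(1) ≈ 0.5621 → fails
(4, 4): LHS = sin(8) ≈ 0.9894, RHS = 2·sin(4) ≈ -1.514 → fails
(5, 0): LHS = sin(5) ≈ -0.9589, RHS = sin(5) ≈ -0.9589 → holds
(7, 4): LHS = sin(11) ≈ -1, RHS = sin(4) + sin(7) ≈ -0.09982 → fails
(7, 5): LHS = sin(12) ≈ -0.5366, RHS = sin(5) + sin(7) ≈ -0.3019 → fails

1 of 5 pairs satisfies the claim.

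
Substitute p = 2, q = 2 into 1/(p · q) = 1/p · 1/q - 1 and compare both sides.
LHS = 1/(2 · 2) = 1/4
RHS = 1/2 · 1/2 - 1 = -3/4

LHS ≠ RHS, so the equation does not hold here.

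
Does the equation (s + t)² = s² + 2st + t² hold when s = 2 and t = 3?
Substituting s = 2, t = 3:

LHS = (2 + 3)² = 25
RHS = 2² + 2·2·3 + 3² = 25

LHS = RHS, so the equation holds at this point.

Answer: Holds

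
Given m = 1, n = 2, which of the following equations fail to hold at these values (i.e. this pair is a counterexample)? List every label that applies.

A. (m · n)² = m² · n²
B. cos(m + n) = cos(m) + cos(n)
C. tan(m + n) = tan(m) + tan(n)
B, C

Evaluating each claim at the given values:
A. LHS = 4, RHS = 4 → holds here (LHS = RHS)
B. LHS = cos(3) ≈ -0.99, RHS = cos(2) + cos(1) ≈ 0.1242 → fails here (LHS ≠ RHS)
C. LHS = tan(3) ≈ -0.1425, RHS = tan(2) + tan(1) ≈ -0.6276 → fails here (LHS ≠ RHS)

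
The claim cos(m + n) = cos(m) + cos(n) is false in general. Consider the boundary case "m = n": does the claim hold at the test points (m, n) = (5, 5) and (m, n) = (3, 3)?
No, fails at both test points

At (5, 5): LHS = cos(10) ≈ -0.8391 ≠ RHS = 2·cos(5) ≈ 0.5673
At (3, 3): LHS = cos(6) ≈ 0.9602 ≠ RHS = 2·cos(3) ≈ -1.98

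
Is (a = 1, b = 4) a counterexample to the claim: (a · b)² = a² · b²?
No

Substituting a = 1, b = 4:
LHS = (1 · 4)² = 16
RHS = 1² · 4² = 16

The sides agree, so this pair does not disprove the claim.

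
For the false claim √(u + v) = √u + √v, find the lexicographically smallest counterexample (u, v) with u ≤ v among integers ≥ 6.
(u, v) = (6, 6)

Substituting (6, 6) into the claim:
LHS = √(6 + 6) = 2·√(3) ≈ 3.464
RHS = √6 + √6 = 2·√(6) ≈ 4.899

Since LHS ≠ RHS, this pair disproves the claim, and no lexicographically smaller pair (u ≤ v, integers ≥ 6) does.

For instance (6, 11) is also a counterexample (LHS = √(17) ≈ 4.123, RHS = √(6) + √(11) ≈ 5.766), but it's lexicographically larger.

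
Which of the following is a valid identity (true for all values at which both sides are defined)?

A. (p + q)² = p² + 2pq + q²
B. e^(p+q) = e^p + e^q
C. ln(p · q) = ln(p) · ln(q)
A: holds — e.g. at (2, 3), both sides equal 25.
B: fails at (1, 1) — LHS = e^2 ≈ 7.389, RHS = 2·e ≈ 5.437.
C: fails at (2, 2) — LHS = ln(4) ≈ 1.386, RHS = ln(2)² ≈ 0.4805.

Answer: A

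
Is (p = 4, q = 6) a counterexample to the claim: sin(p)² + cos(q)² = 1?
Substituting p = 4, q = 6:
LHS = sin(4)² + cos(6)² ≈ 1.495
RHS = 1

Since LHS ≠ RHS, this pair disproves the claim.

Answer: Yes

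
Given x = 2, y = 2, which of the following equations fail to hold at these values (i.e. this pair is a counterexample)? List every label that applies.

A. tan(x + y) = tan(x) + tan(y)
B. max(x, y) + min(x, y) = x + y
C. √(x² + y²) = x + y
A, C

Evaluating each claim at the given values:
A. LHS = tan(4) ≈ 1.158, RHS = 2·tan(2) ≈ -4.37 → fails here (LHS ≠ RHS)
B. LHS = 4, RHS = 4 → holds here (LHS = RHS)
C. LHS = 2·√(2) ≈ 2.828, RHS = 4 → fails here (LHS ≠ RHS)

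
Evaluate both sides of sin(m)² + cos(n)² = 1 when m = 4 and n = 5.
LHS = sin(4)² + cos(5)² ≈ 0.6532
RHS = 1

LHS ≠ RHS (they differ by about 0.3468), so the equation does not hold here.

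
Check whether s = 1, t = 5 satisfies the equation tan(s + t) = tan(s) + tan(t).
Substituting s = 1, t = 5:

LHS = tan(1 + 5) = tan(6) ≈ -0.291
RHS = tan(1) + tan(5) ≈ -1.823

LHS ≠ RHS, so the equation does not hold at this point.

Answer: Fails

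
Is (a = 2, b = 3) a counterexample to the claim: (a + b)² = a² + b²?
Yes

Substituting a = 2, b = 3:
LHS = (2 + 3)² = 25
RHS = 2² + 3² = 13

Since LHS ≠ RHS, this pair disproves the claim.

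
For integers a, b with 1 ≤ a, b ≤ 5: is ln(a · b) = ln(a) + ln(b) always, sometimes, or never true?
Always true

The identity holds for every pair in the range. For instance at (a, b) = (1, 3): both sides equal ln(3) ≈ 1.099.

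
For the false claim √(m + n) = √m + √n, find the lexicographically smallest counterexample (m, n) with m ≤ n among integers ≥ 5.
Substituting (5, 5) into the claim:
LHS = √(5 + 5) = √(10) ≈ 3.162
RHS = √5 + √5 = 2·√(5) ≈ 4.472

Since LHS ≠ RHS, this pair disproves the claim, and no lexicographically smaller pair (m ≤ n, integers ≥ 5) does.

For instance (6, 12) is also a counterexample (LHS = 3·√(2) ≈ 4.243, RHS = √(6) + 2·√(3) ≈ 5.914), but it's lexicographically larger.

Answer: (m, n) = (5, 5)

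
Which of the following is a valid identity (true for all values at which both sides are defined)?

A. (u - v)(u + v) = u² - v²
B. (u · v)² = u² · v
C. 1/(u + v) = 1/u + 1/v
A: holds — e.g. at (2, 7), both sides equal -45.
B: fails at (3, 3) — LHS = 81, RHS = 27.
C: fails at (5, 8) — LHS = 1/13, RHS = 13/40.

Answer: A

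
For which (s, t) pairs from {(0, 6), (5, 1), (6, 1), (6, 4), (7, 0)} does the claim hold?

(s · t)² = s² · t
Testing each pair:
(0, 6): LHS = 0, RHS = 0 → holds
(5, 1): LHS = 25, RHS = 25 → holds
(6, 1): LHS = 36, RHS = 36 → holds
(6, 4): LHS = 576, RHS = 144 → fails
(7, 0): LHS = 0, RHS = 0 → holds

4 of 5 pairs satisfy the claim.

Answer: (0, 6), (5, 1), (6, 1), (7, 0)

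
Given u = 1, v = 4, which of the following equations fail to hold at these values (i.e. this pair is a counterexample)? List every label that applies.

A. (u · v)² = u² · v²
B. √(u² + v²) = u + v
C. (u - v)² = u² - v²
Evaluating each claim at the given values:
A. LHS = 16, RHS = 16 → holds here (LHS = RHS)
B. LHS = √(17) ≈ 4.123, RHS = 5 → fails here (LHS ≠ RHS)
C. LHS = 9, RHS = -15 → fails here (LHS ≠ RHS)

Answer: B, C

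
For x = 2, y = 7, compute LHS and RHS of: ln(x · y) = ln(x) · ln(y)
LHS = ln(2 · 7) = ln(14) ≈ 2.639
RHS = ln(2) · ln(7) ≈ 1.349

LHS ≠ RHS (they differ by about 1.29), so the equation does not hold here.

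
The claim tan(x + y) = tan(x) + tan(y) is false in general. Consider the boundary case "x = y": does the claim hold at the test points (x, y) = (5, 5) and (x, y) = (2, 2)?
No, fails at both test points

At (5, 5): LHS = tan(10) ≈ 0.6484 ≠ RHS = 2·tan(5) ≈ -6.761
At (2, 2): LHS = tan(4) ≈ 1.158 ≠ RHS = 2·tan(2) ≈ -4.37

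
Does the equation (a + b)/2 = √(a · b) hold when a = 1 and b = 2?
Substituting a = 1, b = 2:

LHS = (1 + 2)/2 = 3/2
RHS = √(1 · 2) = √(2) ≈ 1.414

LHS ≠ RHS, so the equation does not hold at this point.

Answer: Fails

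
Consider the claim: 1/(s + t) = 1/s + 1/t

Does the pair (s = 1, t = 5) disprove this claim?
Substituting s = 1, t = 5:
LHS = 1/(1 + 5) = 1/6
RHS = 1/1 + 1/5 = 6/5

Since LHS ≠ RHS, this pair disproves the claim.

Answer: Yes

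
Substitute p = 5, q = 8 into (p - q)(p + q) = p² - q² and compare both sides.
LHS = (5 - 8)(5 + 8) = -39
RHS = 5² - 8² = -39

LHS = RHS: the two sides agree.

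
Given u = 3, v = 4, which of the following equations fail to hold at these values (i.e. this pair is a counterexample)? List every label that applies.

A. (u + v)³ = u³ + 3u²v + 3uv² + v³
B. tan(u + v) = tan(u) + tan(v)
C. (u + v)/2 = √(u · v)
Evaluating each claim at the given values:
A. LHS = 343, RHS = 343 → holds here (LHS = RHS)
B. LHS = tan(7) ≈ 0.8714, RHS = tan(3) + tan(4) ≈ 1.015 → fails here (LHS ≠ RHS)
C. LHS = 7/2, RHS = 2·√(3) ≈ 3.464 → fails here (LHS ≠ RHS)

Answer: B, C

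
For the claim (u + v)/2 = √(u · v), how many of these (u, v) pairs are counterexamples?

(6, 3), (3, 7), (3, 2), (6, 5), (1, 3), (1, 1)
Testing each pair:
(6, 3): LHS = 9/2, RHS = 3·√(2) ≈ 4.243 → counterexample
(3, 7): LHS = 5, RHS = √(21) ≈ 4.583 → counterexample
(3, 2): LHS = 5/2, RHS = √(6) ≈ 2.449 → counterexample
(6, 5): LHS = 11/2, RHS = √(30) ≈ 5.477 → counterexample
(1, 3): LHS = 2, RHS = √(3) ≈ 1.732 → counterexample
(1, 1): LHS = 1, RHS = 1 → satisfies claim

That makes 5 counterexamples.

Answer: 5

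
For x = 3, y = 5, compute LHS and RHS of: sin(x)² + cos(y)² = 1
LHS = sin(3)² + cos(5)² ≈ 0.1004
RHS = 1

LHS ≠ RHS (they differ by about 0.8996), so the equation does not hold here.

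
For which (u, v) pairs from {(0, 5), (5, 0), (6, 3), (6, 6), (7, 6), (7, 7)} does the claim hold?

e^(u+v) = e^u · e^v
Testing each pair:
(0, 5): LHS = e^5 ≈ 148.4, RHS = e^5 ≈ 148.4 → holds
(5, 0): LHS = e^5 ≈ 148.4, RHS = e^5 ≈ 148.4 → holds
(6, 3): LHS = e^9 ≈ 8103, RHS = e^9 ≈ 8103 → holds
(6, 6): LHS = e^12 ≈ 162754.8, RHS = e^12 ≈ 162754.8 → holds
(7, 6): LHS = e^13 ≈ 442413.4, RHS = e^13 ≈ 442413.4 → holds
(7, 7): LHS = e^14 ≈ 1202604.3, RHS = e^14 ≈ 1202604.3 → holds

Every pair satisfies the claim.

Answer: All pairs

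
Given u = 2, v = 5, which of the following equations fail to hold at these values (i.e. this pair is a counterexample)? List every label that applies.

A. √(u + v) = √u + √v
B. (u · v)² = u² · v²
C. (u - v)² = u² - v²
A, C

Evaluating each claim at the given values:
A. LHS = √(7) ≈ 2.646, RHS = √(2) + √(5) ≈ 3.65 → fails here (LHS ≠ RHS)
B. LHS = 100, RHS = 100 → holds here (LHS = RHS)
C. LHS = 9, RHS = -21 → fails here (LHS ≠ RHS)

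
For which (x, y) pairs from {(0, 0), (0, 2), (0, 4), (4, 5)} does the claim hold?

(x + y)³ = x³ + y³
(0, 0), (0, 2), (0, 4)

Testing each pair:
(0, 0): LHS = 0, RHS = 0 → holds
(0, 2): LHS = 8, RHS = 8 → holds
(0, 4): LHS = 64, RHS = 64 → holds
(4, 5): LHS = 729, RHS = 189 → fails

3 of 4 pairs satisfy the claim.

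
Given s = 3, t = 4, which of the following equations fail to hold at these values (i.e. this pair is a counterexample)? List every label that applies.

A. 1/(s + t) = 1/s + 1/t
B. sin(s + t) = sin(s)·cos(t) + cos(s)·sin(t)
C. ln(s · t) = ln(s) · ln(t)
A, C

Evaluating each claim at the given values:
A. LHS = 1/7, RHS = 7/12 → fails here (LHS ≠ RHS)
B. LHS = sin(7) ≈ 0.657, RHS = sin(3)·cos(4) + sin(4)·cos(3) ≈ 0.657 → holds here (LHS = RHS)
C. LHS = ln(12) ≈ 2.485, RHS = ln(3)·ln(4) ≈ 1.523 → fails here (LHS ≠ RHS)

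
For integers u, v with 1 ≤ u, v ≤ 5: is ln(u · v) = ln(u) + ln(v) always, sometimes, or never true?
The identity holds for every pair in the range. For instance at (u, v) = (1, 2): both sides equal ln(2) ≈ 0.6931.

Answer: Always true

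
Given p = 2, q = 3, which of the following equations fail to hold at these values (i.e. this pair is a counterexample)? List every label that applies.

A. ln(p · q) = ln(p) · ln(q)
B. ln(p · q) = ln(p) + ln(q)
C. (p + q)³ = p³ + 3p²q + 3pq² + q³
A

Evaluating each claim at the given values:
A. LHS = ln(6) ≈ 1.792, RHS = ln(2)·ln(3) ≈ 0.7615 → fails here (LHS ≠ RHS)
B. LHS = ln(6) ≈ 1.792, RHS = ln(2) + ln(3) ≈ 1.792 → holds here (LHS = RHS)
C. LHS = 125, RHS = 125 → holds here (LHS = RHS)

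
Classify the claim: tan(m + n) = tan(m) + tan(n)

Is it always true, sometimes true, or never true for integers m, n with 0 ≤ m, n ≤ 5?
Sometimes true

It holds at (m, n) = (0, 1) (both sides equal tan(1) ≈ 1.557), but fails at (m, n) = (3, 5) (LHS = tan(8) ≈ -6.8, RHS = tan(5) + tan(3) ≈ -3.523).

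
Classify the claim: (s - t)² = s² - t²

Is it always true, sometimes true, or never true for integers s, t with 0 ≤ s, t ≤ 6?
It holds at (s, t) = (3, 0) (both sides equal 9), but fails at (s, t) = (4, 3) (LHS = 1, RHS = 7).

Answer: Sometimes true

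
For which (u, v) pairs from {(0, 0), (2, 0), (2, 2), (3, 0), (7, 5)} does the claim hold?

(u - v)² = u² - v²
(0, 0), (2, 0), (2, 2), (3, 0)

Testing each pair:
(0, 0): LHS = 0, RHS = 0 → holds
(2, 0): LHS = 4, RHS = 4 → holds
(2, 2): LHS = 0, RHS = 0 → holds
(3, 0): LHS = 9, RHS = 9 → holds
(7, 5): LHS = 4, RHS = 24 → fails

4 of 5 pairs satisfy the claim.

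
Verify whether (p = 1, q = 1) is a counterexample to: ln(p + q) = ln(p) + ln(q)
Substituting p = 1, q = 1:
LHS = ln(1 + 1) = ln(2) ≈ 0.6931
RHS = ln(1) + ln(1) = 0

Since LHS ≠ RHS, this pair disproves the claim.

Answer: Yes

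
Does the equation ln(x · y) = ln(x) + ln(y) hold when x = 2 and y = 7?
Substituting x = 2, y = 7:

LHS = ln(2 · 7) = ln(14) ≈ 2.639
RHS = ln(2) + ln(7) ≈ 2.639

LHS = RHS, so the equation holds at this point.

Answer: Holds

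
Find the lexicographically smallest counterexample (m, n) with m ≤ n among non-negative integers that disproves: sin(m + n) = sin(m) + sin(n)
(m, n) = (1, 1)

Substituting (1, 1) into the claim:
LHS = sin(1 + 1) = sin(2) ≈ 0.9093
RHS = sin(1) + sin(1) = 2·sin(1) ≈ 1.683

Since LHS ≠ RHS, this pair disproves the claim, and no lexicographically smaller pair (m ≤ n, non-negative integers) does.

For instance (4, 7) is also a counterexample (LHS = sin(11) ≈ -1, RHS = sin(4) + sin(7) ≈ -0.09982), but it's lexicographically larger.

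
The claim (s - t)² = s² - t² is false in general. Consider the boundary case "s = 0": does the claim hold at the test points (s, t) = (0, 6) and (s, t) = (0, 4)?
No, fails at both test points

At (0, 6): LHS = 36 ≠ RHS = -36
At (0, 4): LHS = 16 ≠ RHS = -16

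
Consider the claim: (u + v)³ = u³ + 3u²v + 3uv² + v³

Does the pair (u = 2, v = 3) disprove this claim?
Substituting u = 2, v = 3:
LHS = (2 + 3)³ = 125
RHS = 2³ + 3·2²·3 + 3·2·3² + 3³ = 125

The sides agree, so this pair does not disprove the claim.

Answer: No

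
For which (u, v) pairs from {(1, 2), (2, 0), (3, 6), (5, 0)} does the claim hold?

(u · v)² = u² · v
Testing each pair:
(1, 2): LHS = 4, RHS = 2 → fails
(2, 0): LHS = 0, RHS = 0 → holds
(3, 6): LHS = 324, RHS = 54 → fails
(5, 0): LHS = 0, RHS = 0 → holds

2 of 4 pairs satisfy the claim.

Answer: (2, 0), (5, 0)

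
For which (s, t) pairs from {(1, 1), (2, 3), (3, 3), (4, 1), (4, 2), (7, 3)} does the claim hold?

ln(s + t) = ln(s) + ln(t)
None

Testing each pair:
(1, 1): LHS = ln(2) ≈ 0.6931, RHS = 0 → fails
(2, 3): LHS = ln(5) ≈ 1.609, RHS = ln(2) + ln(3) ≈ 1.792 → fails
(3, 3): LHS = ln(6) ≈ 1.792, RHS = 2·ln(3) ≈ 2.197 → fails
(4, 1): LHS = ln(5) ≈ 1.609, RHS = ln(4) ≈ 1.386 → fails
(4, 2): LHS = ln(6) ≈ 1.792, RHS = ln(2) + ln(4) ≈ 2.079 → fails
(7, 3): LHS = ln(10) ≈ 2.303, RHS = ln(3) + ln(7) ≈ 3.045 → fails

No pair satisfies the claim.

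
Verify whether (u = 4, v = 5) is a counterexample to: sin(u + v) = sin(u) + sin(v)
Yes

Substituting u = 4, v = 5:
LHS = sin(4 + 5) = sin(9) ≈ 0.4121
RHS = sin(4) + sin(5) ≈ -1.716

Since LHS ≠ RHS, this pair disproves the claim.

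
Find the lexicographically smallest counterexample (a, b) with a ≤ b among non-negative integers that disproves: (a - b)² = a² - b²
At (0, 0): both sides equal 0, so it holds there.

Substituting (0, 1) into the claim:
LHS = (0 - 1)² = 1
RHS = 0² - 1² = -1

Since LHS ≠ RHS, this pair disproves the claim, and no lexicographically smaller pair (a ≤ b, non-negative integers) does.

For instance (4, 7) is also a counterexample (LHS = 9, RHS = -33), but it's lexicographically larger.

Answer: (a, b) = (0, 1)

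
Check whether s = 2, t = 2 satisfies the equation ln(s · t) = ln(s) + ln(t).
Substituting s = 2, t = 2:

LHS = ln(2 · 2) = ln(4) ≈ 1.386
RHS = ln(2) + ln(2) = 2·ln(2) ≈ 1.386

LHS = RHS, so the equation holds at this point.

Answer: Holds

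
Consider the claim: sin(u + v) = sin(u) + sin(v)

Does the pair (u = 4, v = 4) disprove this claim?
Substituting u = 4, v = 4:
LHS = sin(4 + 4) = sin(8) ≈ 0.9894
RHS = sin(4) + sin(4) = 2·sin(4) ≈ -1.514

Since LHS ≠ RHS, this pair disproves the claim.

Answer: Yes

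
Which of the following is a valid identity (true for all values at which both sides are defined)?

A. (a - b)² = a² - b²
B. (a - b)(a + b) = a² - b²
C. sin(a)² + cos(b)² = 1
B

A: fails at (2, 5) — LHS = 9, RHS = -21.
B: holds — e.g. at (2, 4), both sides equal -12.
C: fails at (4, 5) — LHS = cos(5)² + sin(4)² ≈ 0.6532, RHS = 1.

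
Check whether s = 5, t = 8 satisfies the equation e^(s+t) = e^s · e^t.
Holds

Substituting s = 5, t = 8:

LHS = e^(5+8) = e^13 ≈ 442413.4
RHS = e^5 · e^8 = e^13 ≈ 442413.4

LHS = RHS, so the equation holds at this point.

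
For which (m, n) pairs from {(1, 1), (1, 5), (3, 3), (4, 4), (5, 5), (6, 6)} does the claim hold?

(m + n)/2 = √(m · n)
Testing each pair:
(1, 1): LHS = 1, RHS = 1 → holds
(1, 5): LHS = 3, RHS = √(5) ≈ 2.236 → fails
(3, 3): LHS = 3, RHS = 3 → holds
(4, 4): LHS = 4, RHS = 4 → holds
(5, 5): LHS = 5, RHS = 5 → holds
(6, 6): LHS = 6, RHS = 6 → holds

5 of 6 pairs satisfy the claim.

Answer: (1, 1), (3, 3), (4, 4), (5, 5), (6, 6)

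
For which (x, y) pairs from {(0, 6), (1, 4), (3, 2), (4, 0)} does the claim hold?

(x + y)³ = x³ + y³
Testing each pair:
(0, 6): LHS = 216, RHS = 216 → holds
(1, 4): LHS = 125, RHS = 65 → fails
(3, 2): LHS = 125, RHS = 35 → fails
(4, 0): LHS = 64, RHS = 64 → holds

2 of 4 pairs satisfy the claim.

Answer: (0, 6), (4, 0)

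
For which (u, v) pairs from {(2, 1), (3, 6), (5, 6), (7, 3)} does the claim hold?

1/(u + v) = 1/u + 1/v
Testing each pair:
(2, 1): LHS = 1/3, RHS = 3/2 → fails
(3, 6): LHS = 1/9, RHS = 1/2 → fails
(5, 6): LHS = 1/11, RHS = 11/30 → fails
(7, 3): LHS = 1/10, RHS = 10/21 → fails

No pair satisfies the claim.

Answer: None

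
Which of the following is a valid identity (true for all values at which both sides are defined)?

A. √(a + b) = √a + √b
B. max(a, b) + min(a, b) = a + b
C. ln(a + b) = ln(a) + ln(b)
B

A: fails at (3, 5) — LHS = 2·√(2) ≈ 2.828, RHS = √(3) + √(5) ≈ 3.968.
B: holds — e.g. at (4, 5), both sides equal 9.
C: fails at (2, 7) — LHS = ln(9) ≈ 2.197, RHS = ln(2) + ln(7) ≈ 2.639.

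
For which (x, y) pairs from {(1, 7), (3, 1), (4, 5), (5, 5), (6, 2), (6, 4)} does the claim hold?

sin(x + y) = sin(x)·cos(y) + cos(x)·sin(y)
Testing each pair:
(1, 7): LHS = sin(8) ≈ 0.9894, RHS = sin(7)·cos(1) + sin(1)·cos(7) ≈ 0.9894 → holds
(3, 1): LHS = sin(4) ≈ -0.7568, RHS = sin(1)·cos(3) + sin(3)·cos(1) ≈ -0.7568 → holds
(4, 5): LHS = sin(9) ≈ 0.4121, RHS = sin(4)·cos(5) + sin(5)·cos(4) ≈ 0.4121 → holds
(5, 5): LHS = sin(10) ≈ -0.544, RHS = 2·sin(5)·cos(5) ≈ -0.544 → holds
(6, 2): LHS = sin(8) ≈ 0.9894, RHS = sin(6)·cos(2) + sin(2)·cos(6) ≈ 0.9894 → holds
(6, 4): LHS = sin(10) ≈ -0.544, RHS = sin(4)·cos(6) + sin(6)·cos(4) ≈ -0.544 → holds

Every pair satisfies the claim.

Answer: All pairs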